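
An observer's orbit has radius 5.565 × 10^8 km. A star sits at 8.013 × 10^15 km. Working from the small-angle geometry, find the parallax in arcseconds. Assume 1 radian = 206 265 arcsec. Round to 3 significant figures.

0.0143 arcsec

θ ≈ B/d = (5.565 × 10^8) / (8.013 × 10^15) = 6.9450 × 10^-8 rad.
In arcseconds: 6.9450 × 10^-8 × 206265 = 0.014325″.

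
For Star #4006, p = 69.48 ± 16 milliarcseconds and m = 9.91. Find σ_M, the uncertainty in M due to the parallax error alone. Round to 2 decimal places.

σ_M = 0.50 mag

M = m − 5 log₁₀ d + 5 = m + 5 log₁₀ p + 5, so ∂M/∂p = 5/(p ln 10).
σ_M = (5/ln 10) · (σ_p/p) = 2.1715 × 16/69.48 = 2.1715 × 0.23028 = 0.50005.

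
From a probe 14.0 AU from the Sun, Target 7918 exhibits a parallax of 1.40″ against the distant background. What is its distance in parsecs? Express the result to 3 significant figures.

With baseline B (in AU) and parallax p (in arcsec), d = B/p parsecs.
d = 14.0 / 1.40 = 10 pc.

10.0 pc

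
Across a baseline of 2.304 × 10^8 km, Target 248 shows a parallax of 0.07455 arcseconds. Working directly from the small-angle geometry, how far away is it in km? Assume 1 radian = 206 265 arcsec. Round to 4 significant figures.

6.375 × 10^14 km

θ = 0.07455″ = 0.07455/206265 = 3.6143 × 10^-7 rad.
d = B/θ = (2.304 × 10^8) / (3.6143 × 10^-7) = 6.3747 × 10^14 km.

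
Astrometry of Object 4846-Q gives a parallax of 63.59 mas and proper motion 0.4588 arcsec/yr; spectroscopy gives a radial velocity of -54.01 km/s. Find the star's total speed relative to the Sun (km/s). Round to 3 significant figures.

63.9 km/s

d = 1/p = 1/0.06359″ = 15.726 pc.
v_t = 4.740 μ d = 4.740 × 0.4588 × 15.726 = 34.2 km/s.
v = √(v_r² + v_t²) = √((-54.01)² + 34.2²) = √4086.72 = 63.927 km/s.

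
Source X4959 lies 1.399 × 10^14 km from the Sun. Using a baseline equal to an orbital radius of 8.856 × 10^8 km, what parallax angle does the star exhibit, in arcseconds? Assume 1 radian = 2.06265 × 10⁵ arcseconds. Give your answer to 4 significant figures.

1.306 arcsec

θ ≈ B/d = (8.856 × 10^8) / (1.399 × 10^14) = 6.3302 × 10^-6 rad.
In arcseconds: 6.3302 × 10^-6 × 206265 = 1.3057″.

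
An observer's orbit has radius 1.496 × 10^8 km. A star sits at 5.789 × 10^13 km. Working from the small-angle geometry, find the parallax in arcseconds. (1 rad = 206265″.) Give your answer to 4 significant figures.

0.5330 arcsec

θ ≈ B/d = (1.496 × 10^8) / (5.789 × 10^13) = 2.5842 × 10^-6 rad.
In arcseconds: 2.5842 × 10^-6 × 206265 = 0.53303″.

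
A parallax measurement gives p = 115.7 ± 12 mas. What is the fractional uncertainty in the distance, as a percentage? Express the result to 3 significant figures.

10.4%

For d = 1/p, |σ_d/d| = |σ_p/p|.
σ_p/p = 12 / 115.7 = 0.10372 = 10.372%.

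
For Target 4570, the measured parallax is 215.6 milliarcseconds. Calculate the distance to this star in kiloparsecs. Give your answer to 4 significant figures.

p = 215.6 milliarcseconds = 0.2156 arcsec.
d = 1/p = 1/0.2156 = 4.6382 pc.
= 0.0046382 kpc.

0.004638 kpc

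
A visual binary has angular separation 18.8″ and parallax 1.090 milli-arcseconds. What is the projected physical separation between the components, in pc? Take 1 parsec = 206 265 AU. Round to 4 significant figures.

d = 1/p = 1/0.001090″ = 917.43 pc.
At distance d (pc), an angle of θ arcsec spans θ·d AU: s = 18.8 × 917.43 = 17248 AU.
= 17248 / 206265 = 0.083621 pc.

0.08362 pc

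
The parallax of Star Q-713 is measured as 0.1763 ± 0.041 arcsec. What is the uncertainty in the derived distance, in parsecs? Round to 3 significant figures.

1.32 pc

d = 1/p, so σ_d = σ_p / p².
σ_d = 0.0410 / (0.1763)² = 0.0410 / 0.031082 = 1.3191 pc.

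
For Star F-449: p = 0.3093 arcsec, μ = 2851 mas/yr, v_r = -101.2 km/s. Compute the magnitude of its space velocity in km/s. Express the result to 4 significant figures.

d = 1/p = 1/0.3093″ = 3.2331 pc.
μ = 2851 mas/yr = 2.851 ″/yr.
v_t = 4.740 μ d = 4.740 × 2.851 × 3.2331 = 43.691 km/s.
v = √(v_r² + v_t²) = √((-101.2)² + 43.691²) = √12150.3 = 110.23 km/s.

110.2 km/s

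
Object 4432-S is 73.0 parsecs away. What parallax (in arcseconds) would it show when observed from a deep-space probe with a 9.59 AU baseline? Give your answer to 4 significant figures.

0.1314 arcsec

p (arcsec) = B (AU) / d (pc).
p = 9.59 / 73.0 = 0.13137 arcsec.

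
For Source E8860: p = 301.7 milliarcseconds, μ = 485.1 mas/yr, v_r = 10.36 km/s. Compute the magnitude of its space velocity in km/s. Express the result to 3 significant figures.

12.9 km/s

d = 1/p = 1/0.3017″ = 3.3146 pc.
μ = 485.1 mas/yr = 0.4851 ″/yr.
v_t = 4.740 μ d = 4.740 × 0.4851 × 3.3146 = 7.6215 km/s.
v = √(v_r² + v_t²) = √(10.36² + 7.6215²) = √165.417 = 12.861 km/s.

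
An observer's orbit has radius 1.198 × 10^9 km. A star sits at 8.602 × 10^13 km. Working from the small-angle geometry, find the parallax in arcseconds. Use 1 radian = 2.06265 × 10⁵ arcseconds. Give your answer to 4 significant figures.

θ ≈ B/d = (1.198 × 10^9) / (8.602 × 10^13) = 1.3927 × 10^-5 rad.
In arcseconds: 1.3927 × 10^-5 × 206265 = 2.8727″.

2.873 arcsec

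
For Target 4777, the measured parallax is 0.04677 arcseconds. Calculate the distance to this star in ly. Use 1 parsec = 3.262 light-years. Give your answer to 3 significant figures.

d = 1/p = 1/0.04677 = 21.381 pc.
In light-years: 21.381 × 3.262 = 69.745 ly.

69.7 ly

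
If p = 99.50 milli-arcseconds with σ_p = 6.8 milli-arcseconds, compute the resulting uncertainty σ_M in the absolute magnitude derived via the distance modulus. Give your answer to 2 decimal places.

M = m − 5 log₁₀ d + 5 = m + 5 log₁₀ p + 5, so ∂M/∂p = 5/(p ln 10).
σ_M = (5/ln 10) · (σ_p/p) = 2.1715 × 6.8/99.50 = 2.1715 × 0.068342 = 0.1484.

σ_M = 0.15 mag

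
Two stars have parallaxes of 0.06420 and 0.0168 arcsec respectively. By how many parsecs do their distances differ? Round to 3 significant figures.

43.9 pc

d_A = 1/0.06420″ = 15.576 pc; d_B = 1/0.01680″ = 59.524 pc.
|d_B − d_A| = |59.524 − 15.576| = 43.948 pc.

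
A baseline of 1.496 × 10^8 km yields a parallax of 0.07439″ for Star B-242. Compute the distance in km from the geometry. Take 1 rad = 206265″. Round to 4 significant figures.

4.148 × 10^14 km

θ = 0.07439″ = 0.07439/206265 = 3.6065 × 10^-7 rad.
d = B/θ = (1.496 × 10^8) / (3.6065 × 10^-7) = 4.1481 × 10^14 km.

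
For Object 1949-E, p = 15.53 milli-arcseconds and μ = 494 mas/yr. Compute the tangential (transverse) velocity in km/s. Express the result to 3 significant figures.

d = 1/p = 1/0.01553″ = 64.392 pc.
μ = 494 mas/yr = 0.494 ″/yr.
v_t = 4.74 × μ × d = 4.74 × 0.494 × 64.392 = 150.78 km/s.

151 km/s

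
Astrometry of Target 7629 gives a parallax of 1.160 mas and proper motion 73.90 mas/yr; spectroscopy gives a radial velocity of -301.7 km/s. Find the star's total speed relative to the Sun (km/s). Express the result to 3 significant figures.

427 km/s

d = 1/p = 1/0.001160″ = 862.07 pc.
μ = 73.90 mas/yr = 0.07390 ″/yr.
v_t = 4.740 μ d = 4.740 × 0.07390 × 862.07 = 301.97 km/s.
v = √(v_r² + v_t²) = √((-301.7)² + 301.97²) = √182209 = 426.86 km/s.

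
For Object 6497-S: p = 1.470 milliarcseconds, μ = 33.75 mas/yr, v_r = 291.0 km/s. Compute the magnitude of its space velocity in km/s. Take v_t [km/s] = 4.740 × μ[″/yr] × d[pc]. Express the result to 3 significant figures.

311 km/s

d = 1/p = 1/0.001470″ = 680.27 pc.
μ = 33.75 mas/yr = 0.03375 ″/yr.
v_t = 4.740 μ d = 4.740 × 0.03375 × 680.27 = 108.83 km/s.
v = √(v_r² + v_t²) = √(291.0² + 108.83²) = √96525 = 310.68 km/s.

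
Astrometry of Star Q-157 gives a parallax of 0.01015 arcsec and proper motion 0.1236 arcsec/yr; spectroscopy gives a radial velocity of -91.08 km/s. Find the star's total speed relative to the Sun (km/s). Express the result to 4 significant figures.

107.8 km/s

d = 1/p = 1/0.01015″ = 98.522 pc.
v_t = 4.740 μ d = 4.740 × 0.1236 × 98.522 = 57.72 km/s.
v = √(v_r² + v_t²) = √((-91.08)² + 57.72²) = √11627.2 = 107.83 km/s.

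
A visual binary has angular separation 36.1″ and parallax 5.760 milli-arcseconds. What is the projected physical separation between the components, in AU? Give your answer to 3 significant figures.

6270 AU

d = 1/p = 1/0.005760″ = 173.61 pc.
At distance d (pc), an angle of θ arcsec spans θ·d AU: s = 36.1 × 173.61 = 6267.3 AU.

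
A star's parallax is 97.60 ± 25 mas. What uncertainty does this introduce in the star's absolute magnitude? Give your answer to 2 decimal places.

M = m − 5 log₁₀ d + 5 = m + 5 log₁₀ p + 5, so ∂M/∂p = 5/(p ln 10).
σ_M = (5/ln 10) · (σ_p/p) = 2.1715 × 25/97.60 = 2.1715 × 0.25615 = 0.55623.

σ_M = 0.56 mag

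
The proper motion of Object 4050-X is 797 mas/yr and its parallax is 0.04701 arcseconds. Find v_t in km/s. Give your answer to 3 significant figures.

80.4 km/s

d = 1/p = 1/0.04701″ = 21.272 pc.
μ = 797 mas/yr = 0.797 ″/yr.
v_t = 4.74 × μ × d = 4.74 × 0.797 × 21.272 = 80.361 km/s.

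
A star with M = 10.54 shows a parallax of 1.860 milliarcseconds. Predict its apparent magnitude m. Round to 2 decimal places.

d = 1/p = 1/0.001860″ = 537.63 pc.
m − M = 5 log₁₀ d − 5 = 5 log₁₀(537.63) − 5 = 13.6524 − 5 = 8.6524.
m = M + (m − M) = 10.54 + 8.6524 = 19.19.

m = 19.19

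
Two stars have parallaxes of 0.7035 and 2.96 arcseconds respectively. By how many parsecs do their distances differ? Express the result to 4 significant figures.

1.084 pc

d_A = 1/0.7035″ = 1.4215 pc; d_B = 1/2.960″ = 0.33784 pc.
|d_B − d_A| = |0.33784 − 1.4215| = 1.0837 pc.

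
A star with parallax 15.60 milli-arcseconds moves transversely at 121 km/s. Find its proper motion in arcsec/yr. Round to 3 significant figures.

0.398 arcsec/yr

d = 1/p = 1/0.01560″ = 64.103 pc.
μ = v_t / (4.74 d) = 121 / (4.74 × 64.103) = 121 / 303.85 = 0.39822 ″/yr.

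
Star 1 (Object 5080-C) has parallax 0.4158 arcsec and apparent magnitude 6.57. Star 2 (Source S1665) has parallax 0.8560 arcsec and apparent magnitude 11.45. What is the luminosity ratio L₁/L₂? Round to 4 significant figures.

L₁/L₂ = 379.5

d₁ = 1/p₁ = 1/0.4158″ = 2.405 pc; d₂ = 1/p₂ = 1/0.8560″ = 1.1682 pc.
M₁ = m₁ − 5 log₁₀ d₁ + 5 = 6.57 − 1.9056 + 5 = 9.6644.
M₂ = 11.45 − 0.3376 + 5 = 16.1124.
L₁/L₂ = 10^(0.4(M₂ − M₁)) = 10^(0.4 × 6.4480) = 10^2.57920 = 379.49.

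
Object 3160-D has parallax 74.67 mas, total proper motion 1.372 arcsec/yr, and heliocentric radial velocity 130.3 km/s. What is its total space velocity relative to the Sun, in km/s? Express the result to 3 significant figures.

d = 1/p = 1/0.07467″ = 13.392 pc.
v_t = 4.740 μ d = 4.740 × 1.372 × 13.392 = 87.092 km/s.
v = √(v_r² + v_t²) = √(130.3² + 87.092²) = √24563.1 = 156.73 km/s.

157 km/s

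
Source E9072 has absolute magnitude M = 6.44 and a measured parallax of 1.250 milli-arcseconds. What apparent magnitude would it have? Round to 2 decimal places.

d = 1/p = 1/0.001250″ = 800 pc.
m − M = 5 log₁₀ d − 5 = 5 log₁₀(800) − 5 = 14.5154 − 5 = 9.5154.
m = M + (m − M) = 6.44 + 9.5154 = 15.96.

m = 15.96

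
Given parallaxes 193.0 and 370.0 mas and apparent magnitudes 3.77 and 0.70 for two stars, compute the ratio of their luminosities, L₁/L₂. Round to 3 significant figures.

d₁ = 1/p₁ = 1/0.1930″ = 5.1813 pc; d₂ = 1/p₂ = 1/0.3700″ = 2.7027 pc.
M₁ = m₁ − 5 log₁₀ d₁ + 5 = 3.77 − 3.5722 + 5 = 5.1978.
M₂ = 0.70 − 2.1590 + 5 = 3.5410.
L₁/L₂ = 10^(0.4(M₂ − M₁)) = 10^(0.4 × (-1.6568)) = 10^(-0.66272) = 0.21741.

L₁/L₂ = 0.217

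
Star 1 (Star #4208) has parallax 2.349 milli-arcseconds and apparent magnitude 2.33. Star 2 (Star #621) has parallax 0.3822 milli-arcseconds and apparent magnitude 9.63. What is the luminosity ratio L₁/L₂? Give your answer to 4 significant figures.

L₁/L₂ = 22.02

d₁ = 1/p₁ = 1/0.002349″ = 425.71 pc; d₂ = 1/p₂ = 1/0.0003822″ = 2616.4 pc.
M₁ = m₁ − 5 log₁₀ d₁ + 5 = 2.33 − 13.1456 + 5 = -5.8156.
M₂ = 9.63 − 17.0885 + 5 = -2.4585.
L₁/L₂ = 10^(0.4(M₂ − M₁)) = 10^(0.4 × 3.3571) = 10^1.34284 = 22.021.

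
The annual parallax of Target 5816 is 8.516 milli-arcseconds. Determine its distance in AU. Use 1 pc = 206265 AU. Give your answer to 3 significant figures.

2.42 × 10^7 AU

p = 8.516 milli-arcseconds = 0.008516 arcsec.
d = 1/p = 1/0.008516 = 117.43 pc.
In AU: 117.43 × 206265 = 2.4222 × 10^7 AU.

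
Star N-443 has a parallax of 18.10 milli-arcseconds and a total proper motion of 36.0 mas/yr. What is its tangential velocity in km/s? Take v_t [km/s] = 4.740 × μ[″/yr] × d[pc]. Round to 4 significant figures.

d = 1/p = 1/0.01810″ = 55.249 pc.
μ = 36.0 mas/yr = 0.0360 ″/yr.
v_t = 4.74 × μ × d = 4.74 × 0.0360 × 55.249 = 9.4277 km/s.

9.428 km/s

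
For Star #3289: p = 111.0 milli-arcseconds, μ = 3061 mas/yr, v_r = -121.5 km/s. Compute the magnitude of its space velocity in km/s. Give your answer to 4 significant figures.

178.5 km/s

d = 1/p = 1/0.1110″ = 9.009 pc.
μ = 3061 mas/yr = 3.061 ″/yr.
v_t = 4.740 μ d = 4.740 × 3.061 × 9.009 = 130.71 km/s.
v = √(v_r² + v_t²) = √((-121.5)² + 130.71²) = √31847.4 = 178.46 km/s.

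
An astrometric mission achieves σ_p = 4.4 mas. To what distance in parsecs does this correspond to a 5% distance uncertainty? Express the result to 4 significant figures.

11.36 pc

σ_d/d = σ_p/p, so the condition is σ_p/p ≤ 0.05, i.e. p ≥ σ_p/0.05.
p_min = 4.4/0.05 = 88 mas = 0.088 arcsec.
d_max = 1/p_min = 1/0.088 = 11.364 pc.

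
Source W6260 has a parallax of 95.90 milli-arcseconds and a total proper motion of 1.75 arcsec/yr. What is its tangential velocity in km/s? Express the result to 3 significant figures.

d = 1/p = 1/0.09590″ = 10.428 pc.
v_t = 4.74 × μ × d = 4.74 × 1.75 × 10.428 = 86.5 km/s.

86.5 km/s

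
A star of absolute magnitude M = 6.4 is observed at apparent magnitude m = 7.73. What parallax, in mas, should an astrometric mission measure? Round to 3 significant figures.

54.2 mas

m − M = 7.73 − 6.4 = 1.33.
d = 10^((m−M)/5 + 1) = 10^1.266 = 18.45 pc.
p = 1/d = 1/18.45 = 0.054201 arcsec = 54.201 mas.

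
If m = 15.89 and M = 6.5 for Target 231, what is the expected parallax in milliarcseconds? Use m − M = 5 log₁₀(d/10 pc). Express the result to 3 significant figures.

m − M = 15.89 − 6.5 = 9.39.
d = 10^((m−M)/5 + 1) = 10^2.878 = 755.09 pc.
p = 1/d = 1/755.09 = 0.0013243 arcsec = 1.3243 mas.

1.32 mas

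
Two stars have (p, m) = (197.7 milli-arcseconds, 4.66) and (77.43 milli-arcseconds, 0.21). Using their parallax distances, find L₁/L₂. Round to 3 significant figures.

L₁/L₂ = 0.00255

d₁ = 1/p₁ = 1/0.1977″ = 5.0582 pc; d₂ = 1/p₂ = 1/0.07743″ = 12.915 pc.
M₁ = m₁ − 5 log₁₀ d₁ + 5 = 4.66 − 3.5200 + 5 = 6.1400.
M₂ = 0.21 − 5.5555 + 5 = -0.3455.
L₁/L₂ = 10^(0.4(M₂ − M₁)) = 10^(0.4 × (-6.4855)) = 10^(-2.59420) = 0.0025457.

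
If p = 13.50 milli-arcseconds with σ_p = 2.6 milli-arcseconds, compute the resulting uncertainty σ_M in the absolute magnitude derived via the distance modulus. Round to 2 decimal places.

σ_M = 0.42 mag

M = m − 5 log₁₀ d + 5 = m + 5 log₁₀ p + 5, so ∂M/∂p = 5/(p ln 10).
σ_M = (5/ln 10) · (σ_p/p) = 2.1715 × 2.6/13.50 = 2.1715 × 0.19259 = 0.41821.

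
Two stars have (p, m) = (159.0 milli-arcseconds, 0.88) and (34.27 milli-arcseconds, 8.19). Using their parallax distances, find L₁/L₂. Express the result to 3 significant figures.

L₁/L₂ = 39.0

d₁ = 1/p₁ = 1/0.1590″ = 6.2893 pc; d₂ = 1/p₂ = 1/0.03427″ = 29.18 pc.
M₁ = m₁ − 5 log₁₀ d₁ + 5 = 0.88 − 3.9930 + 5 = 1.8870.
M₂ = 8.19 − 7.3254 + 5 = 5.8646.
L₁/L₂ = 10^(0.4(M₂ − M₁)) = 10^(0.4 × 3.9776) = 10^1.59104 = 38.998.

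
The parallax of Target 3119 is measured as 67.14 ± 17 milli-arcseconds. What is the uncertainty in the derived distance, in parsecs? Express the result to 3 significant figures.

3.77 pc

d = 1/p, so σ_d = σ_p / p².
σ_d = 0.0170 / (0.06714)² = 0.0170 / 0.0045078 = 3.7712 pc.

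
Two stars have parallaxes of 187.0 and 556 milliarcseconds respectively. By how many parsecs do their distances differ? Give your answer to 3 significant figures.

d_A = 1/0.1870″ = 5.3476 pc; d_B = 1/0.5560″ = 1.7986 pc.
|d_B − d_A| = |1.7986 − 5.3476| = 3.549 pc.

3.55 pc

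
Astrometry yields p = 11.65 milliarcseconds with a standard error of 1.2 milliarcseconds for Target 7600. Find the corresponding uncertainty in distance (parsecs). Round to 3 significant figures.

d = 1/p, so σ_d = σ_p / p².
σ_d = 0.00120 / (0.01165)² = 0.00120 / 0.00013572 = 8.8417 pc.

8.84 pc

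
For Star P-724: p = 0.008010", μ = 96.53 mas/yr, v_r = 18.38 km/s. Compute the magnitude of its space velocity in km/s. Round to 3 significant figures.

d = 1/p = 1/0.008010″ = 124.84 pc.
μ = 96.53 mas/yr = 0.09653 ″/yr.
v_t = 4.740 μ d = 4.740 × 0.09653 × 124.84 = 57.121 km/s.
v = √(v_r² + v_t²) = √(18.38² + 57.121²) = √3600.63 = 60.005 km/s.

60.0 km/s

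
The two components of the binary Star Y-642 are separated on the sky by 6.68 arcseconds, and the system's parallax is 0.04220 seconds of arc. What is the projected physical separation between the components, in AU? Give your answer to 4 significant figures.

d = 1/p = 1/0.04220″ = 23.697 pc.
At distance d (pc), an angle of θ arcsec spans θ·d AU: s = 6.68 × 23.697 = 158.3 AU.

158.3 AU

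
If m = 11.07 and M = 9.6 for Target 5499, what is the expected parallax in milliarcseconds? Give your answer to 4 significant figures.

50.82 mas

m − M = 11.07 − 9.6 = 1.47.
d = 10^((m−M)/5 + 1) = 10^1.294 = 19.679 pc.
p = 1/d = 1/19.679 = 0.050816 arcsec = 50.816 mas.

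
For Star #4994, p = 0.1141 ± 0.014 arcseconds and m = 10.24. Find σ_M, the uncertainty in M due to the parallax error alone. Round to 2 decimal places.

σ_M = 0.27 mag

M = m − 5 log₁₀ d + 5 = m + 5 log₁₀ p + 5, so ∂M/∂p = 5/(p ln 10).
σ_M = (5/ln 10) · (σ_p/p) = 2.1715 × 0.014/0.1141 = 2.1715 × 0.1227 = 0.26644.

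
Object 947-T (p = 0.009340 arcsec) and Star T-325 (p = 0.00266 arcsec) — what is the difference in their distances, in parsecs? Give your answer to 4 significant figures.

d_A = 1/0.009340″ = 107.07 pc; d_B = 1/0.002660″ = 375.94 pc.
|d_B − d_A| = |375.94 − 107.07| = 268.87 pc.

268.9 pc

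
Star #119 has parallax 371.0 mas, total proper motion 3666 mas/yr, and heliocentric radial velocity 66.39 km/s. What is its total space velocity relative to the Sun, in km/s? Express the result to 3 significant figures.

d = 1/p = 1/0.3710″ = 2.6954 pc.
μ = 3666 mas/yr = 3.666 ″/yr.
v_t = 4.740 μ d = 4.740 × 3.666 × 2.6954 = 46.838 km/s.
v = √(v_r² + v_t²) = √(66.39² + 46.838²) = √6601.43 = 81.249 km/s.

81.2 km/s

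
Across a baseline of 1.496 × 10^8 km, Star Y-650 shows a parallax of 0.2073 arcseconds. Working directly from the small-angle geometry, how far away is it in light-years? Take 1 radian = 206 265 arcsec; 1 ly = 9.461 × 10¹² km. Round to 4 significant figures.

θ = 0.2073″ = 0.2073/206265 = 1.0050 × 10^-6 rad.
d = B/θ = (1.496 × 10^8) / (1.0050 × 10^-6) = 1.4886 × 10^14 km = (1.4886 × 10^14) / (9.461 × 10^12) ly = 15.734 ly.

15.73 ly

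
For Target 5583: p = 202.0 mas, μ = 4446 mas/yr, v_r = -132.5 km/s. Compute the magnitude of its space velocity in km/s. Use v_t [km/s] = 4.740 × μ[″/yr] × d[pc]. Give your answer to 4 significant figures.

168.6 km/s

d = 1/p = 1/0.2020″ = 4.9505 pc.
μ = 4446 mas/yr = 4.446 ″/yr.
v_t = 4.740 μ d = 4.740 × 4.446 × 4.9505 = 104.33 km/s.
v = √(v_r² + v_t²) = √((-132.5)² + 104.33²) = √28441 = 168.64 km/s.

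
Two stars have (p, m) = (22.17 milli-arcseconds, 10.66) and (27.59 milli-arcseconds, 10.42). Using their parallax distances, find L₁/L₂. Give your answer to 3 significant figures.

L₁/L₂ = 1.24

d₁ = 1/p₁ = 1/0.02217″ = 45.106 pc; d₂ = 1/p₂ = 1/0.02759″ = 36.245 pc.
M₁ = m₁ − 5 log₁₀ d₁ + 5 = 10.66 − 8.2712 + 5 = 7.3888.
M₂ = 10.42 − 7.7962 + 5 = 7.6238.
L₁/L₂ = 10^(0.4(M₂ − M₁)) = 10^(0.4 × 0.2350) = 10^0.09400 = 1.2417.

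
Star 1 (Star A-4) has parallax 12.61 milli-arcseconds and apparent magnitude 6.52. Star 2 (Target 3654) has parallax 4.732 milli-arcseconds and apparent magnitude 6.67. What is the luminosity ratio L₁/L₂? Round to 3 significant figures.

d₁ = 1/p₁ = 1/0.01261″ = 79.302 pc; d₂ = 1/p₂ = 1/0.004732″ = 211.33 pc.
M₁ = m₁ − 5 log₁₀ d₁ + 5 = 6.52 − 9.4964 + 5 = 2.0236.
M₂ = 6.67 − 11.6248 + 5 = 0.0452.
L₁/L₂ = 10^(0.4(M₂ − M₁)) = 10^(0.4 × (-1.9784)) = 10^(-0.79136) = 0.16167.

L₁/L₂ = 0.162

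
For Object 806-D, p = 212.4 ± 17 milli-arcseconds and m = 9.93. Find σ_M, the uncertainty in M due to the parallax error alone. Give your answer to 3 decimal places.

σ_M = 0.174 mag

M = m − 5 log₁₀ d + 5 = m + 5 log₁₀ p + 5, so ∂M/∂p = 5/(p ln 10).
σ_M = (5/ln 10) · (σ_p/p) = 2.1715 × 17/212.4 = 2.1715 × 0.080038 = 0.1738.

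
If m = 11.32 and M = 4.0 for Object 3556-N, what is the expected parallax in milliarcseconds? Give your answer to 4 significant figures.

m − M = 11.32 − 4.0 = 7.32.
d = 10^((m−M)/5 + 1) = 10^2.464 = 291.07 pc.
p = 1/d = 1/291.07 = 0.0034356 arcsec = 3.4356 mas.

3.436 mas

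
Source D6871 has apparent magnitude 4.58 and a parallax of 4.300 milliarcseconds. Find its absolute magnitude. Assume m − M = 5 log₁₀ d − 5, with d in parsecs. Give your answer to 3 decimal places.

M = -2.253

d = 1/p = 1/0.004300″ = 232.56 pc.
m − M = 5 log₁₀(232.56) − 5 = 11.8327 − 5 = 6.8327.
M = m − (m − M) = 4.58 − 6.8327 = -2.253.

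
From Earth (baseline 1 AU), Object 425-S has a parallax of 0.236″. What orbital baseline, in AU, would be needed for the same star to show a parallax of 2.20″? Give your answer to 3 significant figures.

9.32 AU

Parallax scales linearly with baseline: p ∝ B, so B = p_target / p_Earth × 1 AU.
B = 2.20 / 0.236 = 9.322 AU.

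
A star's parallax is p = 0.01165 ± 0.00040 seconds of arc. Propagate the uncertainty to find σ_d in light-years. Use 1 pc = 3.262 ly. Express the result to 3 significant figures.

d = 1/p, so σ_d = σ_p / p².
σ_d = 0.000400 / (0.01165)² = 0.000400 / 0.00013572 = 2.9472 pc = 2.9472 × 3.262 ly = 9.6138 ly.

9.61 ly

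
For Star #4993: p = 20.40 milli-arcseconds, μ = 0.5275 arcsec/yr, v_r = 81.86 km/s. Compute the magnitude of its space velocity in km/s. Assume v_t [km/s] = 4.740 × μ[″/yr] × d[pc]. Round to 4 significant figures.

d = 1/p = 1/0.02040″ = 49.02 pc.
v_t = 4.740 μ d = 4.740 × 0.5275 × 49.02 = 122.57 km/s.
v = √(v_r² + v_t²) = √(81.86² + 122.57²) = √21724.5 = 147.39 km/s.

147.4 km/s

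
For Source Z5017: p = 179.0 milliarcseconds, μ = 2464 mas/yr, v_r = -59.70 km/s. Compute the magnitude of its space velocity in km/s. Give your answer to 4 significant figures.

d = 1/p = 1/0.1790″ = 5.5866 pc.
μ = 2464 mas/yr = 2.464 ″/yr.
v_t = 4.740 μ d = 4.740 × 2.464 × 5.5866 = 65.248 km/s.
v = √(v_r² + v_t²) = √((-59.70)² + 65.248²) = √7821.39 = 88.439 km/s.

88.44 km/s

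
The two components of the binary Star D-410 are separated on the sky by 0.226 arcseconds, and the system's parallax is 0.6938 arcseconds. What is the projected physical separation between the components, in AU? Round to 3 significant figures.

d = 1/p = 1/0.6938″ = 1.4413 pc.
At distance d (pc), an angle of θ arcsec spans θ·d AU: s = 0.226 × 1.4413 = 0.32573 AU.

0.326 AU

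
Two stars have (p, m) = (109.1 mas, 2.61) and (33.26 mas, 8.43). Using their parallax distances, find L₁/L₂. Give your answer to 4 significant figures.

d₁ = 1/p₁ = 1/0.1091″ = 9.1659 pc; d₂ = 1/p₂ = 1/0.03326″ = 30.066 pc.
M₁ = m₁ − 5 log₁₀ d₁ + 5 = 2.61 − 4.8109 + 5 = 2.7991.
M₂ = 8.43 − 7.3904 + 5 = 6.0396.
L₁/L₂ = 10^(0.4(M₂ − M₁)) = 10^(0.4 × 3.2405) = 10^1.29620 = 19.779.

L₁/L₂ = 19.78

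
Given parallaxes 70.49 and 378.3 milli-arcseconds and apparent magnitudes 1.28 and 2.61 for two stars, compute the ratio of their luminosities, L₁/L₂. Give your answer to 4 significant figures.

d₁ = 1/p₁ = 1/0.07049″ = 14.186 pc; d₂ = 1/p₂ = 1/0.3783″ = 2.6434 pc.
M₁ = m₁ − 5 log₁₀ d₁ + 5 = 1.28 − 5.7593 + 5 = 0.5207.
M₂ = 2.61 − 2.1108 + 5 = 5.4992.
L₁/L₂ = 10^(0.4(M₂ − M₁)) = 10^(0.4 × 4.9785) = 10^1.99140 = 98.039.

L₁/L₂ = 98.04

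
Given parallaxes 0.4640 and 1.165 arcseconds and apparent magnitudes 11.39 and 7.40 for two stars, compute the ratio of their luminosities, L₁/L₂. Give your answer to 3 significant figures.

d₁ = 1/p₁ = 1/0.4640″ = 2.1552 pc; d₂ = 1/p₂ = 1/1.165″ = 0.85837 pc.
M₁ = m₁ − 5 log₁₀ d₁ + 5 = 11.39 − 1.6674 + 5 = 14.7226.
M₂ = 7.40 − (-0.3316) + 5 = 12.7316.
L₁/L₂ = 10^(0.4(M₂ − M₁)) = 10^(0.4 × (-1.9910)) = 10^(-0.79640) = 0.15981.

L₁/L₂ = 0.160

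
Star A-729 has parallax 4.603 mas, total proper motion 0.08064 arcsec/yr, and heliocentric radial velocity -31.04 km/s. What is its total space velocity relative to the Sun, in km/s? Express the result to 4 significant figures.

88.65 km/s

d = 1/p = 1/0.004603″ = 217.25 pc.
v_t = 4.740 μ d = 4.740 × 0.08064 × 217.25 = 83.04 km/s.
v = √(v_r² + v_t²) = √((-31.04)² + 83.04²) = √7859.12 = 88.652 km/s.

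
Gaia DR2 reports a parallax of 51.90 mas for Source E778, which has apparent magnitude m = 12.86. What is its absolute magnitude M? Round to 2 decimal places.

d = 1/p = 1/0.05190″ = 19.268 pc.
m − M = 5 log₁₀(19.268) − 5 = 6.4242 − 5 = 1.4242.
M = m − (m − M) = 12.86 − 1.4242 = 11.44.

M = 11.44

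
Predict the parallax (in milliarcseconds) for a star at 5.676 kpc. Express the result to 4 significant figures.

0.1762 mas

d = 5.676 kpc = 5676 pc.
p = 1/d = 1/5676 = 0.00017618 arcsec.
= 0.00017618 × 1000 = 0.17618 mas.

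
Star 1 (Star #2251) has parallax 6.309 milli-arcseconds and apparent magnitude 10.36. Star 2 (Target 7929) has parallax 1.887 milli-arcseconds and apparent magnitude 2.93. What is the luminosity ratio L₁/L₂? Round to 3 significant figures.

d₁ = 1/p₁ = 1/0.006309″ = 158.5 pc; d₂ = 1/p₂ = 1/0.001887″ = 529.94 pc.
M₁ = m₁ − 5 log₁₀ d₁ + 5 = 10.36 − 11.0001 + 5 = 4.3599.
M₂ = 2.93 − 13.6211 + 5 = -5.6911.
L₁/L₂ = 10^(0.4(M₂ − M₁)) = 10^(0.4 × (-10.0510)) = 10^(-4.02040) = 0.000095411.

L₁/L₂ = 9.54 × 10^-5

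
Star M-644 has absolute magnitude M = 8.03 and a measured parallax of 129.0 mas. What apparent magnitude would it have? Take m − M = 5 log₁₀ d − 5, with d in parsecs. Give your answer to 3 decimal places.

d = 1/p = 1/0.1290″ = 7.7519 pc.
m − M = 5 log₁₀ d − 5 = 5 log₁₀(7.7519) − 5 = 4.4470 − 5 = -0.5530.
m = M + (m − M) = 8.03 + (-0.5530) = 7.477.

m = 7.477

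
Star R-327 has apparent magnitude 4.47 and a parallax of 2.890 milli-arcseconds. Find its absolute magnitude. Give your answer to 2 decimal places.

M = -3.23

d = 1/p = 1/0.002890″ = 346.02 pc.
m − M = 5 log₁₀(346.02) − 5 = 12.6955 − 5 = 7.6955.
M = m − (m − M) = 4.47 − 7.6955 = -3.23.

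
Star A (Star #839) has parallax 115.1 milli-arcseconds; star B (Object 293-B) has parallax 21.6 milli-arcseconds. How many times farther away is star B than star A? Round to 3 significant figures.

Since d = 1/p, d_B/d_A = p_A/p_B.
= 115.1 / 21.6 = 5.3287.

5.33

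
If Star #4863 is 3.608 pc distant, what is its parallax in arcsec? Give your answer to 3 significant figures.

0.277 arcsec

p = 1/d = 1/3.608 = 0.27716 arcsec.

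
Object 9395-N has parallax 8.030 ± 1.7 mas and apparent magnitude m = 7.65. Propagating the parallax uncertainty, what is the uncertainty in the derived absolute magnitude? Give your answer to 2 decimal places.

M = m − 5 log₁₀ d + 5 = m + 5 log₁₀ p + 5, so ∂M/∂p = 5/(p ln 10).
σ_M = (5/ln 10) · (σ_p/p) = 2.1715 × 1.7/8.030 = 2.1715 × 0.21171 = 0.45973.

σ_M = 0.46 mag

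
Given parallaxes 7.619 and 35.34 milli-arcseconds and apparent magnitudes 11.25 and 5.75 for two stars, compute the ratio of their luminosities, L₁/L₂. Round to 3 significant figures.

d₁ = 1/p₁ = 1/0.007619″ = 131.25 pc; d₂ = 1/p₂ = 1/0.03534″ = 28.297 pc.
M₁ = m₁ − 5 log₁₀ d₁ + 5 = 11.25 − 10.5905 + 5 = 5.6595.
M₂ = 5.75 − 7.2587 + 5 = 3.4913.
L₁/L₂ = 10^(0.4(M₂ − M₁)) = 10^(0.4 × (-2.1682)) = 10^(-0.86728) = 0.13574.

L₁/L₂ = 0.136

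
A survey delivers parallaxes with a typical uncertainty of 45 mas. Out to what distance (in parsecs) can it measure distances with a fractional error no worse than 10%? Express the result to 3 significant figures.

σ_d/d = σ_p/p, so the condition is σ_p/p ≤ 0.10, i.e. p ≥ σ_p/0.10.
p_min = 45/0.10 = 450 mas = 0.45 arcsec.
d_max = 1/p_min = 1/0.45 = 2.2222 pc.

2.22 pc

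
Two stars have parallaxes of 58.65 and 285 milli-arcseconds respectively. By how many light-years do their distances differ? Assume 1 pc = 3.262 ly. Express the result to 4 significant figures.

44.17 ly

d_A = 1/0.05865″ = 17.05 pc; d_B = 1/0.2850″ = 3.5088 pc.
|d_B − d_A| = |3.5088 − 17.05| = 13.541 pc = 13.541 × 3.262 ly = 44.171 ly.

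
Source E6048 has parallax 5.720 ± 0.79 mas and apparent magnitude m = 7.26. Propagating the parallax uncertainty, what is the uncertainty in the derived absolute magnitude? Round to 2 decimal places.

σ_M = 0.30 mag

M = m − 5 log₁₀ d + 5 = m + 5 log₁₀ p + 5, so ∂M/∂p = 5/(p ln 10).
σ_M = (5/ln 10) · (σ_p/p) = 2.1715 × 0.79/5.720 = 2.1715 × 0.13811 = 0.29991.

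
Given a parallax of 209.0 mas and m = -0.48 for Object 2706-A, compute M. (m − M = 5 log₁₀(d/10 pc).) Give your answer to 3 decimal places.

d = 1/p = 1/0.2090″ = 4.7847 pc.
m − M = 5 log₁₀(4.7847) − 5 = 3.3993 − 5 = -1.6007.
M = m − (m − M) = -0.48 − (-1.6007) = 1.121.

M = 1.121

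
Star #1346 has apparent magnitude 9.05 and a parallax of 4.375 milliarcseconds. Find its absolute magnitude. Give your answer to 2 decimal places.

d = 1/p = 1/0.004375″ = 228.57 pc.
m − M = 5 log₁₀(228.57) − 5 = 11.7951 − 5 = 6.7951.
M = m − (m − M) = 9.05 − 6.7951 = 2.25.

M = 2.25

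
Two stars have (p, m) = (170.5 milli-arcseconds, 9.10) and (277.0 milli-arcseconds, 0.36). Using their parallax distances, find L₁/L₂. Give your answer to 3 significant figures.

d₁ = 1/p₁ = 1/0.1705″ = 5.8651 pc; d₂ = 1/p₂ = 1/0.2770″ = 3.6101 pc.
M₁ = m₁ − 5 log₁₀ d₁ + 5 = 9.10 − 3.8414 + 5 = 10.2586.
M₂ = 0.36 − 2.7876 + 5 = 2.5724.
L₁/L₂ = 10^(0.4(M₂ − M₁)) = 10^(0.4 × (-7.6862)) = 10^(-3.07448) = 0.0008424.

L₁/L₂ = 0.000842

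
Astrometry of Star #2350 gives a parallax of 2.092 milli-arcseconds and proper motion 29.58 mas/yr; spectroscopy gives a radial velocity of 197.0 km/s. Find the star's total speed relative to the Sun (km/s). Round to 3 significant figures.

d = 1/p = 1/0.002092″ = 478.01 pc.
μ = 29.58 mas/yr = 0.02958 ″/yr.
v_t = 4.740 μ d = 4.740 × 0.02958 × 478.01 = 67.021 km/s.
v = √(v_r² + v_t²) = √(197.0² + 67.021²) = √43300.8 = 208.09 km/s.

208 km/s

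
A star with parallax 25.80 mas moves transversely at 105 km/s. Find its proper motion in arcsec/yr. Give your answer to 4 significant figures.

d = 1/p = 1/0.02580″ = 38.76 pc.
μ = v_t / (4.74 d) = 105 / (4.74 × 38.76) = 105 / 183.72 = 0.57152 ″/yr.

0.5715 arcsec/yr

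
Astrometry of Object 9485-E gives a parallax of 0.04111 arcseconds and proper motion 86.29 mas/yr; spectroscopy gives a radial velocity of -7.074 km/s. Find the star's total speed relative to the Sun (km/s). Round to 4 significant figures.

12.21 km/s

d = 1/p = 1/0.04111″ = 24.325 pc.
μ = 86.29 mas/yr = 0.08629 ″/yr.
v_t = 4.740 μ d = 4.740 × 0.08629 × 24.325 = 9.9493 km/s.
v = √(v_r² + v_t²) = √((-7.074)² + 9.9493²) = √149.03 = 12.208 km/s.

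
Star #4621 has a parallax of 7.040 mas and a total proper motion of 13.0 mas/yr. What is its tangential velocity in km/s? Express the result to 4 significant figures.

8.753 km/s

d = 1/p = 1/0.007040″ = 142.05 pc.
μ = 13.0 mas/yr = 0.0130 ″/yr.
v_t = 4.74 × μ × d = 4.74 × 0.0130 × 142.05 = 8.7531 km/s.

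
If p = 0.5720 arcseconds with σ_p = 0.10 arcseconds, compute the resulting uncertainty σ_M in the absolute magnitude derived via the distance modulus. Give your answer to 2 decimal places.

σ_M = 0.38 mag

M = m − 5 log₁₀ d + 5 = m + 5 log₁₀ p + 5, so ∂M/∂p = 5/(p ln 10).
σ_M = (5/ln 10) · (σ_p/p) = 2.1715 × 0.10/0.5720 = 2.1715 × 0.17483 = 0.37964.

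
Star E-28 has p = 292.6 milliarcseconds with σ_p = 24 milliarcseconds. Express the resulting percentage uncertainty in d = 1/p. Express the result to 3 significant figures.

For d = 1/p, |σ_d/d| = |σ_p/p|.
σ_p/p = 24 / 292.6 = 0.082023 = 8.2023%.

8.20%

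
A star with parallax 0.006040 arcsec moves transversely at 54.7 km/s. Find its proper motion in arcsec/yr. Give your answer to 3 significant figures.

0.0697 arcsec/yr

d = 1/p = 1/0.006040″ = 165.56 pc.
μ = v_t / (4.74 d) = 54.7 / (4.74 × 165.56) = 54.7 / 784.75 = 0.069704 ″/yr.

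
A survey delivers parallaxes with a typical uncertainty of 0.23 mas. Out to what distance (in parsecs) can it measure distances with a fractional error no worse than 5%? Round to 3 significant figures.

σ_d/d = σ_p/p, so the condition is σ_p/p ≤ 0.05, i.e. p ≥ σ_p/0.05.
p_min = 0.23/0.05 = 4.6 mas = 0.0046 arcsec.
d_max = 1/p_min = 1/0.0046 = 217.39 pc.

217 pc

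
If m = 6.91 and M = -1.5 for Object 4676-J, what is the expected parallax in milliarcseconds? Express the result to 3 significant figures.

2.08 mas

m − M = 6.91 − (-1.5) = 8.41.
d = 10^((m−M)/5 + 1) = 10^2.682 = 480.84 pc.
p = 1/d = 1/480.84 = 0.0020797 arcsec = 2.0797 mas.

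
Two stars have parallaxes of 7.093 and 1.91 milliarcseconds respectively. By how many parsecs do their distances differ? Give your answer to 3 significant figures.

d_A = 1/0.007093″ = 140.98 pc; d_B = 1/0.001910″ = 523.56 pc.
|d_B − d_A| = |523.56 − 140.98| = 382.58 pc.

383 pc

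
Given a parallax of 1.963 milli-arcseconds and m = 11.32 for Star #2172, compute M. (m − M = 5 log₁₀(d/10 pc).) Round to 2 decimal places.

d = 1/p = 1/0.001963″ = 509.42 pc.
m − M = 5 log₁₀(509.42) − 5 = 13.5354 − 5 = 8.5354.
M = m − (m − M) = 11.32 − 8.5354 = 2.78.

M = 2.78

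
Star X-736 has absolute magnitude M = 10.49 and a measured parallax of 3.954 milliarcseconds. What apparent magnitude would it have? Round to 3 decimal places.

d = 1/p = 1/0.003954″ = 252.91 pc.
m − M = 5 log₁₀ d − 5 = 5 log₁₀(252.91) − 5 = 12.0148 − 5 = 7.0148.
m = M + (m − M) = 10.49 + 7.0148 = 17.505.

m = 17.505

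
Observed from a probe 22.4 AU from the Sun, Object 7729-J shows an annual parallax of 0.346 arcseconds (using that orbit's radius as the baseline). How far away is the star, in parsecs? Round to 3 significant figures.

64.7 pc

With baseline B (in AU) and parallax p (in arcsec), d = B/p parsecs.
d = 22.4 / 0.346 = 64.74 pc.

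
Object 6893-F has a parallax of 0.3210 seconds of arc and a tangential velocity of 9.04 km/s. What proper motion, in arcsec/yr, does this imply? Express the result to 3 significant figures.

d = 1/p = 1/0.3210″ = 3.1153 pc.
μ = v_t / (4.74 d) = 9.04 / (4.74 × 3.1153) = 9.04 / 14.767 = 0.61218 ″/yr.

0.612 arcsec/yr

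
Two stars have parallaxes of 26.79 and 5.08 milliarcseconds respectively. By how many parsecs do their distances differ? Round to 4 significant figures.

159.5 pc

d_A = 1/0.02679″ = 37.327 pc; d_B = 1/0.005080″ = 196.85 pc.
|d_B − d_A| = |196.85 − 37.327| = 159.52 pc.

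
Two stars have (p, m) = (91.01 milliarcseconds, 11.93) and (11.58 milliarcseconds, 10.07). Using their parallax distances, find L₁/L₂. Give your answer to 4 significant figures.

L₁/L₂ = 0.002919

d₁ = 1/p₁ = 1/0.09101″ = 10.988 pc; d₂ = 1/p₂ = 1/0.01158″ = 86.356 pc.
M₁ = m₁ − 5 log₁₀ d₁ + 5 = 11.93 − 5.2046 + 5 = 11.7254.
M₂ = 10.07 − 9.6815 + 5 = 5.3885.
L₁/L₂ = 10^(0.4(M₂ − M₁)) = 10^(0.4 × (-6.3369)) = 10^(-2.53476) = 0.002919.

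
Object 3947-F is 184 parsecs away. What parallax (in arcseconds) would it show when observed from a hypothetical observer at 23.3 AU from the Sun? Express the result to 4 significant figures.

p (arcsec) = B (AU) / d (pc).
p = 23.3 / 184 = 0.12663 arcsec.

0.1266 arcsec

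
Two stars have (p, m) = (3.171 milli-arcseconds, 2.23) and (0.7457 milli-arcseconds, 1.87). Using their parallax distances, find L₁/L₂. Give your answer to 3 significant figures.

d₁ = 1/p₁ = 1/0.003171″ = 315.36 pc; d₂ = 1/p₂ = 1/0.0007457″ = 1341 pc.
M₁ = m₁ − 5 log₁₀ d₁ + 5 = 2.23 − 12.4940 + 5 = -5.2640.
M₂ = 1.87 − 15.6371 + 5 = -8.7671.
L₁/L₂ = 10^(0.4(M₂ − M₁)) = 10^(0.4 × (-3.5031)) = 10^(-1.40124) = 0.039697.

L₁/L₂ = 0.0397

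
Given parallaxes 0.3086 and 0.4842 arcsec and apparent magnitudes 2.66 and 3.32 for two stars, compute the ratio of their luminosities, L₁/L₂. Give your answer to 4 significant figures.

L₁/L₂ = 4.521

d₁ = 1/p₁ = 1/0.3086″ = 3.2404 pc; d₂ = 1/p₂ = 1/0.4842″ = 2.0653 pc.
M₁ = m₁ − 5 log₁₀ d₁ + 5 = 2.66 − 2.5530 + 5 = 5.1070.
M₂ = 3.32 − 1.5749 + 5 = 6.7451.
L₁/L₂ = 10^(0.4(M₂ − M₁)) = 10^(0.4 × 1.6381) = 10^0.65524 = 4.5211.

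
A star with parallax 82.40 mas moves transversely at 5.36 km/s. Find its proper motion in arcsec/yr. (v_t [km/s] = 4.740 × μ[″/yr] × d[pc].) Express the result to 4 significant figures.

0.09318 arcsec/yr

d = 1/p = 1/0.08240″ = 12.136 pc.
μ = v_t / (4.74 d) = 5.36 / (4.74 × 12.136) = 5.36 / 57.525 = 0.093177 ″/yr.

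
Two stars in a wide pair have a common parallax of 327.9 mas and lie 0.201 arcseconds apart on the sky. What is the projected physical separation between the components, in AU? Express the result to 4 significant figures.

d = 1/p = 1/0.3279″ = 3.0497 pc.
At distance d (pc), an angle of θ arcsec spans θ·d AU: s = 0.201 × 3.0497 = 0.61299 AU.

0.6130 AU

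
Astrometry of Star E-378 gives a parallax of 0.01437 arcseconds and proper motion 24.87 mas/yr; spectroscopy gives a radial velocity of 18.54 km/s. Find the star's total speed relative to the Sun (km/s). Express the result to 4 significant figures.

d = 1/p = 1/0.01437″ = 69.589 pc.
μ = 24.87 mas/yr = 0.02487 ″/yr.
v_t = 4.740 μ d = 4.740 × 0.02487 × 69.589 = 8.2034 km/s.
v = √(v_r² + v_t²) = √(18.54² + 8.2034²) = √411.027 = 20.274 km/s.

20.27 km/s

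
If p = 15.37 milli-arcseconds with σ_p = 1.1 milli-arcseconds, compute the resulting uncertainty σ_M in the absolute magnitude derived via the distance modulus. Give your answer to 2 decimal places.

M = m − 5 log₁₀ d + 5 = m + 5 log₁₀ p + 5, so ∂M/∂p = 5/(p ln 10).
σ_M = (5/ln 10) · (σ_p/p) = 2.1715 × 1.1/15.37 = 2.1715 × 0.071568 = 0.15541.

σ_M = 0.16 mag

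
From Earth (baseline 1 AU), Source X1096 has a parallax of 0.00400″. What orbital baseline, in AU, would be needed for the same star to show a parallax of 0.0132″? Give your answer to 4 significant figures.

Parallax scales linearly with baseline: p ∝ B, so B = p_target / p_Earth × 1 AU.
B = 0.0132 / 0.00400 = 3.3 AU.

3.300 AU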